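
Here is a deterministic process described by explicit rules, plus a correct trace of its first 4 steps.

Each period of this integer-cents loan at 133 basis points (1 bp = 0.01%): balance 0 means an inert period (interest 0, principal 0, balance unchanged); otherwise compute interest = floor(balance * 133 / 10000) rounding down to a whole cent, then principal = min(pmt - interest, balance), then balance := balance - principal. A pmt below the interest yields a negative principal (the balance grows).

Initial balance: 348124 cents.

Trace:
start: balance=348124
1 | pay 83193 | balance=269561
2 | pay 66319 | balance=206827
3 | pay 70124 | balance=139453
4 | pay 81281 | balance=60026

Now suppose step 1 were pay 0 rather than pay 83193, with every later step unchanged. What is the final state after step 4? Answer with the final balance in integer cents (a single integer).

146582

(re-executing from step 1 with the substitution; state before step 1: balance=348124)
1 | pay 0 | balance=352754
2 | pay 66319 | balance=291126
3 | pay 70124 | balance=224873
4 | pay 81281 | balance=146582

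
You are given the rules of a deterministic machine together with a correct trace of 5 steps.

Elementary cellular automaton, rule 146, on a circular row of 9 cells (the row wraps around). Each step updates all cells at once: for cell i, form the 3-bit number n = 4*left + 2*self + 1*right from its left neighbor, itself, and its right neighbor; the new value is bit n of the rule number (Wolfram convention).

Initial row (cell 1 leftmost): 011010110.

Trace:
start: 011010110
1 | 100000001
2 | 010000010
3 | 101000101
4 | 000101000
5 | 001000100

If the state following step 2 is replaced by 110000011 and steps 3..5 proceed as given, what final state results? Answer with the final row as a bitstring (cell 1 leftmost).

001000100

state after step 2 := 110000011
3 | 101000101
4 | 000101000
5 | 001000100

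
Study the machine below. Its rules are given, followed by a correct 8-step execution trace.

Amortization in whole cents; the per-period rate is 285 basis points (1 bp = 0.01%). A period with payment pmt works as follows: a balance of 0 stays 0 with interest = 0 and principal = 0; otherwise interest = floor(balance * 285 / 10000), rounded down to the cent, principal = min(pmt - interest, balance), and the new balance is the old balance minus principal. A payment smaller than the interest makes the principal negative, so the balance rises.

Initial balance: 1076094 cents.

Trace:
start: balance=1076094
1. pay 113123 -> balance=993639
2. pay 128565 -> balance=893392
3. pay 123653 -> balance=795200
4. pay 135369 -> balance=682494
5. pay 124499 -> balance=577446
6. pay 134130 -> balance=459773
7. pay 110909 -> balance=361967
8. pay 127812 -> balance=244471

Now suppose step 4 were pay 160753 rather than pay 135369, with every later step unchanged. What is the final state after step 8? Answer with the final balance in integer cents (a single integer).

(re-executing from step 4 with the substitution; state before step 4: balance=795200)
4. pay 160753 -> balance=657110
5. pay 124499 -> balance=551338
6. pay 134130 -> balance=432921
7. pay 110909 -> balance=334350
8. pay 127812 -> balance=216066

216066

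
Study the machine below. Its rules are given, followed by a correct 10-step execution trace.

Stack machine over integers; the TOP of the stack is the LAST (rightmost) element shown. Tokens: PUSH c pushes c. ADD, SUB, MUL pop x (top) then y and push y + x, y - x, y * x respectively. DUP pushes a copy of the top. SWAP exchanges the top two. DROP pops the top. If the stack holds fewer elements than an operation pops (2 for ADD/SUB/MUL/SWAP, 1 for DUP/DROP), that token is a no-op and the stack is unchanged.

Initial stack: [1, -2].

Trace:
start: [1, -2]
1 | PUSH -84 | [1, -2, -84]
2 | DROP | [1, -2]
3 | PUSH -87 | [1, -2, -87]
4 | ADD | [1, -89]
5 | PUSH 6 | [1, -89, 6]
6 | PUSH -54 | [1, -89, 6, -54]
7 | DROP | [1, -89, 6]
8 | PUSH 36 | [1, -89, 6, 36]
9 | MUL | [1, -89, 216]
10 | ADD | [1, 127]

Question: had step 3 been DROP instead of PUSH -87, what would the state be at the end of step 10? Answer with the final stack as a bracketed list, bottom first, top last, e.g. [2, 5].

[217]

(re-executing from step 3 with the substitution; state before step 3: [1, -2])
3 | DROP | [1]
4 | ADD | [1]
5 | PUSH 6 | [1, 6]
6 | PUSH -54 | [1, 6, -54]
7 | DROP | [1, 6]
8 | PUSH 36 | [1, 6, 36]
9 | MUL | [1, 216]
10 | ADD | [217]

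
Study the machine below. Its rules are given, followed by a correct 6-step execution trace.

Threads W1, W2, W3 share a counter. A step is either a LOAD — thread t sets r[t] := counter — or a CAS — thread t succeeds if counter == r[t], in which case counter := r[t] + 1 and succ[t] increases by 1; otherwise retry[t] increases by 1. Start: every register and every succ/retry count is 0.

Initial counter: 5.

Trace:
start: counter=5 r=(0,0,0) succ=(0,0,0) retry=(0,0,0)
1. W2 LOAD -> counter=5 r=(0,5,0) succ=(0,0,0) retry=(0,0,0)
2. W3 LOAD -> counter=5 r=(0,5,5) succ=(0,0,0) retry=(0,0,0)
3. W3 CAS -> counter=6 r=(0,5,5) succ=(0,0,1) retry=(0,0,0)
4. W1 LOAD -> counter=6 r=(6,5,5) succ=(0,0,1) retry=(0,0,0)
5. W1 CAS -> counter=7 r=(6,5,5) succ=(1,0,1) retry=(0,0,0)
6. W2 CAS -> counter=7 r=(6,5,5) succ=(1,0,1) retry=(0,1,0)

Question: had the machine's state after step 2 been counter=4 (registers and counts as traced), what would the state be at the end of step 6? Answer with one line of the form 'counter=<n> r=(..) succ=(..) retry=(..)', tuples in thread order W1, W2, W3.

counter=6 r=(4,5,5) succ=(1,1,0) retry=(0,0,1)

state after step 2 := counter=4 r=(0,5,5) succ=(0,0,0) retry=(0,0,0)
3. W3 CAS -> counter=4 r=(0,5,5) succ=(0,0,0) retry=(0,0,1)
4. W1 LOAD -> counter=4 r=(4,5,5) succ=(0,0,0) retry=(0,0,1)
5. W1 CAS -> counter=5 r=(4,5,5) succ=(1,0,0) retry=(0,0,1)
6. W2 CAS -> counter=6 r=(4,5,5) succ=(1,1,0) retry=(0,0,1)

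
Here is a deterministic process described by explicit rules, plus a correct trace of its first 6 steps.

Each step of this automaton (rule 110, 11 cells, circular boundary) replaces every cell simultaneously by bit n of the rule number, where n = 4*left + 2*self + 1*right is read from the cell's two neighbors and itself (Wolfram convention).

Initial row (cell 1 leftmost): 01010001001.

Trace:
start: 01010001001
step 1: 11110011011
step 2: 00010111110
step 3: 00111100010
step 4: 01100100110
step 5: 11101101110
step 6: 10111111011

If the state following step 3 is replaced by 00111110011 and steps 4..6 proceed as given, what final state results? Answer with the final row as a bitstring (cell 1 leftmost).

00101100111

state after step 3 := 00111110011
step 4: 01100010111
step 5: 11100111101
step 6: 00101100111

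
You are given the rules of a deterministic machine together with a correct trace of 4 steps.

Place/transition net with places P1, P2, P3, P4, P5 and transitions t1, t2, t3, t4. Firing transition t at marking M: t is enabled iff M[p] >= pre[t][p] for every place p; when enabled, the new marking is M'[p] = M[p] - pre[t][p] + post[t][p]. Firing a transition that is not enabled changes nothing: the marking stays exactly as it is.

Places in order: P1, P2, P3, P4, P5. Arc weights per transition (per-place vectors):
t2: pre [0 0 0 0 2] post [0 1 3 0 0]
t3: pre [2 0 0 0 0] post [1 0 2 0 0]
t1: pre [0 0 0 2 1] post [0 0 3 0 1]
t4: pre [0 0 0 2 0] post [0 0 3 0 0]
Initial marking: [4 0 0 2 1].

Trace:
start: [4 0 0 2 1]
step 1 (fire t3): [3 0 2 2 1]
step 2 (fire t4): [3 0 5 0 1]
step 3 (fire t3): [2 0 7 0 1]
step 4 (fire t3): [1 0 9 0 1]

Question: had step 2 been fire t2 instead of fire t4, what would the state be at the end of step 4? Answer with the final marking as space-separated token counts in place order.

1 0 6 2 1

(re-executing from step 2 with the substitution; state before step 2: [3 0 2 2 1])
step 2 (fire t2): [3 0 2 2 1]
step 3 (fire t3): [2 0 4 2 1]
step 4 (fire t3): [1 0 6 2 1]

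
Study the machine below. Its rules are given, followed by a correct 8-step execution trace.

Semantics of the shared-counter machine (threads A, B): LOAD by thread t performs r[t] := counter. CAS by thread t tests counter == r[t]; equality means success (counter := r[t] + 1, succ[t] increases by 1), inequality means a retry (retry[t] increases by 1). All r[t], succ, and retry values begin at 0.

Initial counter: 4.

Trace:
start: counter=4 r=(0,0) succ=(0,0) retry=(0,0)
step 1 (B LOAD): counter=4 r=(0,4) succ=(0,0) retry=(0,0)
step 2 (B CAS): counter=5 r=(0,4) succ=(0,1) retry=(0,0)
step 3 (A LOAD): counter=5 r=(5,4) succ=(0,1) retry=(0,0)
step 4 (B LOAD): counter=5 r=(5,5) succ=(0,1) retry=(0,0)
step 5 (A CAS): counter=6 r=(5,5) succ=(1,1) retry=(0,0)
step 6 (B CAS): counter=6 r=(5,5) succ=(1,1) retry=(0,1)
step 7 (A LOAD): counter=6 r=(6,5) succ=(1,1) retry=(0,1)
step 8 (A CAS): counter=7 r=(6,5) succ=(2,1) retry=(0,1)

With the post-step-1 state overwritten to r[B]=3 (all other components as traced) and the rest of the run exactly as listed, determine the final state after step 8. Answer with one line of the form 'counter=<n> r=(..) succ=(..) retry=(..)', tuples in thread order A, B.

counter=6 r=(5,4) succ=(2,0) retry=(0,2)

state after step 1 := counter=4 r=(0,3) succ=(0,0) retry=(0,0)
step 2 (B CAS): counter=4 r=(0,3) succ=(0,0) retry=(0,1)
step 3 (A LOAD): counter=4 r=(4,3) succ=(0,0) retry=(0,1)
step 4 (B LOAD): counter=4 r=(4,4) succ=(0,0) retry=(0,1)
step 5 (A CAS): counter=5 r=(4,4) succ=(1,0) retry=(0,1)
step 6 (B CAS): counter=5 r=(4,4) succ=(1,0) retry=(0,2)
step 7 (A LOAD): counter=5 r=(5,4) succ=(1,0) retry=(0,2)
step 8 (A CAS): counter=6 r=(5,4) succ=(2,0) retry=(0,2)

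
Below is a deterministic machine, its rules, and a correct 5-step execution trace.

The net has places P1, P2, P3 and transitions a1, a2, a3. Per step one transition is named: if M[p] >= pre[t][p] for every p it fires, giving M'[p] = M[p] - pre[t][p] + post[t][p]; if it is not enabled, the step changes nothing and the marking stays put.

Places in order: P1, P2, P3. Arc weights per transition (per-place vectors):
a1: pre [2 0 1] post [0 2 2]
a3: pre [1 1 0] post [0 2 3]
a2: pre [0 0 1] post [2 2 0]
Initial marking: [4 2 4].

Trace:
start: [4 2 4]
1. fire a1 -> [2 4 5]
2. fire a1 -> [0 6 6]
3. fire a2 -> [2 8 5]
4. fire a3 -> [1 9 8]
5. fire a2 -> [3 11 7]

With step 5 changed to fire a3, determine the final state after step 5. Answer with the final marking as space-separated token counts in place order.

0 10 11

(re-executing from step 5 with the substitution; state before step 5: [1 9 8])
5. fire a3 -> [0 10 11]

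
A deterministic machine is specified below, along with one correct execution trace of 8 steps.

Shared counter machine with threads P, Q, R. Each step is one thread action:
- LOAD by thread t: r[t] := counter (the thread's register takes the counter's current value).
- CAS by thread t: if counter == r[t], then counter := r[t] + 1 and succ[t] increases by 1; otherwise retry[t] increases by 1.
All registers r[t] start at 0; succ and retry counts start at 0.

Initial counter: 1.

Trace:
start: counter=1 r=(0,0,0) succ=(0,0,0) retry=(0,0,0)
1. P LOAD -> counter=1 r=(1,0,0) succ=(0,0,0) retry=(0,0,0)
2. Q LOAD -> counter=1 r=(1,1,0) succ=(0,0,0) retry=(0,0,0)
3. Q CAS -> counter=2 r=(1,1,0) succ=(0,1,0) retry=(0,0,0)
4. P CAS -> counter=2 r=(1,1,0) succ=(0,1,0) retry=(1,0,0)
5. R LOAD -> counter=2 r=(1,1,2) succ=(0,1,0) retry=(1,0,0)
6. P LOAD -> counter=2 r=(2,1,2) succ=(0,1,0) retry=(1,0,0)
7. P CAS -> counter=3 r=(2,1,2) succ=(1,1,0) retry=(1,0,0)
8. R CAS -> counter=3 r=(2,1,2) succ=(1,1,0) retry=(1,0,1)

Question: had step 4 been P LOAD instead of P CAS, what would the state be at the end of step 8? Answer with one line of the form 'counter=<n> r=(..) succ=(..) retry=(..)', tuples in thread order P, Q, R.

counter=3 r=(2,1,2) succ=(1,1,0) retry=(0,0,1)

(re-executing from step 4 with the substitution; state before step 4: counter=2 r=(1,1,0) succ=(0,1,0) retry=(0,0,0))
4. P LOAD -> counter=2 r=(2,1,0) succ=(0,1,0) retry=(0,0,0)
5. R LOAD -> counter=2 r=(2,1,2) succ=(0,1,0) retry=(0,0,0)
6. P LOAD -> counter=2 r=(2,1,2) succ=(0,1,0) retry=(0,0,0)
7. P CAS -> counter=3 r=(2,1,2) succ=(1,1,0) retry=(0,0,0)
8. R CAS -> counter=3 r=(2,1,2) succ=(1,1,0) retry=(0,0,1)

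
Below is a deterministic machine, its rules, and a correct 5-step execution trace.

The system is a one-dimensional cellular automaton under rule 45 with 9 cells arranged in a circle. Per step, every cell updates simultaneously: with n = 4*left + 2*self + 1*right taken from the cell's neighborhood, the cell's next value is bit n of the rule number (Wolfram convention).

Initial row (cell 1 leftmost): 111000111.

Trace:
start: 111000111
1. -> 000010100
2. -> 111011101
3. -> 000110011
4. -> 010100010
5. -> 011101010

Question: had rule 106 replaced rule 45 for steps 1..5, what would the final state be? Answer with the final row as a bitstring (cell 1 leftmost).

011001010

(re-executing steps 1..5 under rule 106; state before step 1: 111000111)
1. -> 001001100
2. -> 010011100
3. -> 100110100
4. -> 001111001
5. -> 011001010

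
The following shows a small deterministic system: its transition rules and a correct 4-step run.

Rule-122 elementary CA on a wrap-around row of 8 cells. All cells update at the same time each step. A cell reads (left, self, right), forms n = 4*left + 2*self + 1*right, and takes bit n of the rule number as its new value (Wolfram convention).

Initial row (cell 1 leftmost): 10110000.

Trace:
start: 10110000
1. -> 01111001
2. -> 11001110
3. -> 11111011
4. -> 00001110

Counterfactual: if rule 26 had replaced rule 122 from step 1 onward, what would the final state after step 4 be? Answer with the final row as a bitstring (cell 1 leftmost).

00001011

(re-executing steps 1..4 under rule 26; state before step 1: 10110000)
1. -> 00101001
2. -> 11000110
3. -> 10101100
4. -> 00001011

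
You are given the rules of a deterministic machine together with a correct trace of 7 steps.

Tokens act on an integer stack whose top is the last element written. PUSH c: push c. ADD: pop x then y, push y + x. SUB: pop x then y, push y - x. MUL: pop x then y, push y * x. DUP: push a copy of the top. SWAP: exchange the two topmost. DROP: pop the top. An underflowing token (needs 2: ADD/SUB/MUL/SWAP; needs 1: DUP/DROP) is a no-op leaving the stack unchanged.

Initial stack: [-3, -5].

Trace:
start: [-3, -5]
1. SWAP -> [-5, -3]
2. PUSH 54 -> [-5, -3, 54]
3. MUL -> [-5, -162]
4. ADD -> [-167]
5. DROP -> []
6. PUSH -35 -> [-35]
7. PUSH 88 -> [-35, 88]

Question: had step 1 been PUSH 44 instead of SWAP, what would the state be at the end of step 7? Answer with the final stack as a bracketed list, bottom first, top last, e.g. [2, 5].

[-3, -35, 88]

(re-executing from step 1 with the substitution; state before step 1: [-3, -5])
1. PUSH 44 -> [-3, -5, 44]
2. PUSH 54 -> [-3, -5, 44, 54]
3. MUL -> [-3, -5, 2376]
4. ADD -> [-3, 2371]
5. DROP -> [-3]
6. PUSH -35 -> [-3, -35]
7. PUSH 88 -> [-3, -35, 88]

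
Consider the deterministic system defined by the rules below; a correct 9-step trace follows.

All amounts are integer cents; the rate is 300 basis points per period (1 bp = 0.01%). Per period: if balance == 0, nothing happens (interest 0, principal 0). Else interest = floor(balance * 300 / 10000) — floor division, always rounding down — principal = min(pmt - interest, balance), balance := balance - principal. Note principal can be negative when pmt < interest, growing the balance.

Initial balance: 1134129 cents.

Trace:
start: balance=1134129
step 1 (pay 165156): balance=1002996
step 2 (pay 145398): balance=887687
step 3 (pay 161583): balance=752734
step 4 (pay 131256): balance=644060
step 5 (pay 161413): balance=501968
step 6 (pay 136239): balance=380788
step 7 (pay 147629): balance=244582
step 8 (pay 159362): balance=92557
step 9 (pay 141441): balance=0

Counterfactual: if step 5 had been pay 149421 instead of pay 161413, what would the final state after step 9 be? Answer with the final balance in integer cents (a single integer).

0

(re-executing from step 5 with the substitution; state before step 5: balance=644060)
step 5 (pay 149421): balance=513960
step 6 (pay 136239): balance=393139
step 7 (pay 147629): balance=257304
step 8 (pay 159362): balance=105661
step 9 (pay 141441): balance=0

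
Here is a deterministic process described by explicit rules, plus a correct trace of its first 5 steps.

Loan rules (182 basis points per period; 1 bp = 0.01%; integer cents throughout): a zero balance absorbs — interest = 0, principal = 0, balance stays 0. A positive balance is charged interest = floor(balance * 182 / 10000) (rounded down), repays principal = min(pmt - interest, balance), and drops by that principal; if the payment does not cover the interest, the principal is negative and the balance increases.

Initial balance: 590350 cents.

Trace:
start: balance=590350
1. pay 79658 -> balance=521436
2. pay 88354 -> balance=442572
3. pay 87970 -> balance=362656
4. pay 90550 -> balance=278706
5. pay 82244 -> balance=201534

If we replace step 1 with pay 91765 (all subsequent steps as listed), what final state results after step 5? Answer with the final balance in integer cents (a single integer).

188520

(re-executing from step 1 with the substitution; state before step 1: balance=590350)
1. pay 91765 -> balance=509329
2. pay 88354 -> balance=430244
3. pay 87970 -> balance=350104
4. pay 90550 -> balance=265925
5. pay 82244 -> balance=188520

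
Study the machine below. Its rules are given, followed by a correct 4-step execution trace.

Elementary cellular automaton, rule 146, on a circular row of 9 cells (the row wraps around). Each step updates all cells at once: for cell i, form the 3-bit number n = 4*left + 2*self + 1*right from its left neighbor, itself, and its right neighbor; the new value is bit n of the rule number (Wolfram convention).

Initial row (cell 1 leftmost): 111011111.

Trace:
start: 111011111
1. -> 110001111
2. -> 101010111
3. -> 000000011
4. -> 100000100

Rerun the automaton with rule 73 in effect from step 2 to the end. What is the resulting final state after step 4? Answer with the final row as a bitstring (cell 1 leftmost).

(re-executing steps 2..4 under rule 73; state before step 2: 110001111)
2. -> 010101000
3. -> 000000011
4. -> 011111011

011111011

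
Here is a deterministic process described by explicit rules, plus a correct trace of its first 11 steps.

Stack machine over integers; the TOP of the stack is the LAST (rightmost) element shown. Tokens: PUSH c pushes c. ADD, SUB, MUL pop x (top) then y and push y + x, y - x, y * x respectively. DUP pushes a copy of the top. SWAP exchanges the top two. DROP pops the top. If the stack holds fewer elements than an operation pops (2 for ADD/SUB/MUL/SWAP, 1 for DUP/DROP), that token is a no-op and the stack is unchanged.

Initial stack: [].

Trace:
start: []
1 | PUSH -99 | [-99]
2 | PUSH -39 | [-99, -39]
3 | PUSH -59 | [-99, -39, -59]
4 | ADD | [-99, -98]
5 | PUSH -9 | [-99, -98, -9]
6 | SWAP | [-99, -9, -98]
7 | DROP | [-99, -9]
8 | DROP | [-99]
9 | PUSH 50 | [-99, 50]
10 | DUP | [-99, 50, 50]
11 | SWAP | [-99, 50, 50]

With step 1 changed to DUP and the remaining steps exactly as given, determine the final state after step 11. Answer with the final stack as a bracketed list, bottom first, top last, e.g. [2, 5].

[50, 50]

(re-executing from step 1 with the substitution; state before step 1: [])
1 | DUP | []
2 | PUSH -39 | [-39]
3 | PUSH -59 | [-39, -59]
4 | ADD | [-98]
5 | PUSH -9 | [-98, -9]
6 | SWAP | [-9, -98]
7 | DROP | [-9]
8 | DROP | []
9 | PUSH 50 | [50]
10 | DUP | [50, 50]
11 | SWAP | [50, 50]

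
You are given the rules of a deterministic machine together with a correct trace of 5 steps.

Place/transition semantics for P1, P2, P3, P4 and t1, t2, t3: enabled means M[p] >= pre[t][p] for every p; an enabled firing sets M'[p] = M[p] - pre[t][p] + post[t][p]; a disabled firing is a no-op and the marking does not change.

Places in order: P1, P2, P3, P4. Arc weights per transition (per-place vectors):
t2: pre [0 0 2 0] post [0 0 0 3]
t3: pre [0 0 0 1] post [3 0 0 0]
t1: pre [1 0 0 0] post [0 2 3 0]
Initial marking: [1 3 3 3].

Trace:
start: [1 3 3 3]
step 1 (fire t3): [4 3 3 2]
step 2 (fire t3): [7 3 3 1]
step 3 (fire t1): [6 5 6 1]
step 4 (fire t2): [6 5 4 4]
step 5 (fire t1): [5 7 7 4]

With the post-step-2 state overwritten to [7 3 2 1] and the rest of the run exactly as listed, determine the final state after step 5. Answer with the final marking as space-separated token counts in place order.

5 7 6 4

state after step 2 := [7 3 2 1]
step 3 (fire t1): [6 5 5 1]
step 4 (fire t2): [6 5 3 4]
step 5 (fire t1): [5 7 6 4]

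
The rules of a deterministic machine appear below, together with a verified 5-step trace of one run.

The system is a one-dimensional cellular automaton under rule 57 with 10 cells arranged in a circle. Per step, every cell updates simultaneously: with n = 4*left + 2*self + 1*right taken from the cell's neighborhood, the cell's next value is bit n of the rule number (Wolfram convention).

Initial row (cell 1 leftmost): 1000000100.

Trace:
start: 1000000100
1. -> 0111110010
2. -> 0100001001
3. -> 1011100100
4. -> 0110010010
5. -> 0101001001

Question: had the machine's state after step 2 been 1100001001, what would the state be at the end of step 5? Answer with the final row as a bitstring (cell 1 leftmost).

0101001001

state after step 2 := 1100001001
3. -> 0011100101
4. -> 1010010010
5. -> 0101001001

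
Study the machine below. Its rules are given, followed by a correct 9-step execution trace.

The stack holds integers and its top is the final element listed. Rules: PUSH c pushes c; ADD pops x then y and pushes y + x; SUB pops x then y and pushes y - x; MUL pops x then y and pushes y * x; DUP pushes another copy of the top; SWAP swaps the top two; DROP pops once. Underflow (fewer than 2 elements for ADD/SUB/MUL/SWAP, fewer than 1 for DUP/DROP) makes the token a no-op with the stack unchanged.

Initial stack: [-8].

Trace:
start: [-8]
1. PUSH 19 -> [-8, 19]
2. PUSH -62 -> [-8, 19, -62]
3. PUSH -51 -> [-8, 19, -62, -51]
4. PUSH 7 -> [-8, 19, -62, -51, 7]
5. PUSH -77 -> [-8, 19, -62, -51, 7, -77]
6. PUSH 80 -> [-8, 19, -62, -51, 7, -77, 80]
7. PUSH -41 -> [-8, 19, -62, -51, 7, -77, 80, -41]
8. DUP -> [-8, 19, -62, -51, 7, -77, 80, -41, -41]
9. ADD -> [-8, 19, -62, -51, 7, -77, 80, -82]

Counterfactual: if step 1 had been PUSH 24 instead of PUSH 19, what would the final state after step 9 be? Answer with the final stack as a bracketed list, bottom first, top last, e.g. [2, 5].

[-8, 24, -62, -51, 7, -77, 80, -82]

(re-executing from step 1 with the substitution; state before step 1: [-8])
1. PUSH 24 -> [-8, 24]
2. PUSH -62 -> [-8, 24, -62]
3. PUSH -51 -> [-8, 24, -62, -51]
4. PUSH 7 -> [-8, 24, -62, -51, 7]
5. PUSH -77 -> [-8, 24, -62, -51, 7, -77]
6. PUSH 80 -> [-8, 24, -62, -51, 7, -77, 80]
7. PUSH -41 -> [-8, 24, -62, -51, 7, -77, 80, -41]
8. DUP -> [-8, 24, -62, -51, 7, -77, 80, -41, -41]
9. ADD -> [-8, 24, -62, -51, 7, -77, 80, -82]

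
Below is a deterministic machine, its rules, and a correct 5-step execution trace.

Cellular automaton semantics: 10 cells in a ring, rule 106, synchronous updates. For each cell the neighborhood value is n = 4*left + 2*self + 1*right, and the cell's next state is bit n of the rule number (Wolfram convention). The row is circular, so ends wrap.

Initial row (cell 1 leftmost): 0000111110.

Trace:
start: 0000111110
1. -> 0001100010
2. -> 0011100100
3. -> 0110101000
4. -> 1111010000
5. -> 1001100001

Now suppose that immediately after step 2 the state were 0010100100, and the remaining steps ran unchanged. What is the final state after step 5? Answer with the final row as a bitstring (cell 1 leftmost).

0100100001

state after step 2 := 0010100100
3. -> 0101001000
4. -> 1010010000
5. -> 0100100001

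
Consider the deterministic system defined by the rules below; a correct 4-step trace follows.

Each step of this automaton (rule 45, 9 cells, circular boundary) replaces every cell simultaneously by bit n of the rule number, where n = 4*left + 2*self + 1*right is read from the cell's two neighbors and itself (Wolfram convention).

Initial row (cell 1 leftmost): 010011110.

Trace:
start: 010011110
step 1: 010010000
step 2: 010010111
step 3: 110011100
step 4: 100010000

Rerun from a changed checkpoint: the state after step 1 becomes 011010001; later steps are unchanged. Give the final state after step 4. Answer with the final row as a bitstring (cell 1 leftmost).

state after step 1 := 011010001
step 2: 110110101
step 3: 001101111
step 4: 001011000

001011000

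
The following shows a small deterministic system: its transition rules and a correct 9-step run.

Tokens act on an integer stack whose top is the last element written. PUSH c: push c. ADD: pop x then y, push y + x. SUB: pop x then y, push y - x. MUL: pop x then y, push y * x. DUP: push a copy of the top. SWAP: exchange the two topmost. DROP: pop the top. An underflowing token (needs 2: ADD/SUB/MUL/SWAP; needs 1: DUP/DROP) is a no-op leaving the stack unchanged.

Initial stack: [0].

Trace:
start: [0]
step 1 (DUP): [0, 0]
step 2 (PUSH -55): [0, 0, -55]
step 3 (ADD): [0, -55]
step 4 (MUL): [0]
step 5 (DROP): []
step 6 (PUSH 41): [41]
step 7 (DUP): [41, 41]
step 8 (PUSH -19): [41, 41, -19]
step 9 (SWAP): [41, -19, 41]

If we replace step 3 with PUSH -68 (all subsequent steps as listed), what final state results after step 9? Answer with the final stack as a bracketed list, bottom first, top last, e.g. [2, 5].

[0, 0, 41, -19, 41]

(re-executing from step 3 with the substitution; state before step 3: [0, 0, -55])
step 3 (PUSH -68): [0, 0, -55, -68]
step 4 (MUL): [0, 0, 3740]
step 5 (DROP): [0, 0]
step 6 (PUSH 41): [0, 0, 41]
step 7 (DUP): [0, 0, 41, 41]
step 8 (PUSH -19): [0, 0, 41, 41, -19]
step 9 (SWAP): [0, 0, 41, -19, 41]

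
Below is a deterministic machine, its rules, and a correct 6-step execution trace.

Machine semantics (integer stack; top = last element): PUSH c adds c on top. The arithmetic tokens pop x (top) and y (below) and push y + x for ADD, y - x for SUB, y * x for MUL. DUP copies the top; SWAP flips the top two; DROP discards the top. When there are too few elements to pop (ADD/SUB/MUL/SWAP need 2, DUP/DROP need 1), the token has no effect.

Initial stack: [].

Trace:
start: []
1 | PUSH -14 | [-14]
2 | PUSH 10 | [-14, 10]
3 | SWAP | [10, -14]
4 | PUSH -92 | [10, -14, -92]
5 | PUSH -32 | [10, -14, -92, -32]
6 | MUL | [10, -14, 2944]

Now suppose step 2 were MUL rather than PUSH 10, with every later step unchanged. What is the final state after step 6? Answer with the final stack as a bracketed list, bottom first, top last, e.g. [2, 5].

[-14, 2944]

(re-executing from step 2 with the substitution; state before step 2: [-14])
2 | MUL | [-14]
3 | SWAP | [-14]
4 | PUSH -92 | [-14, -92]
5 | PUSH -32 | [-14, -92, -32]
6 | MUL | [-14, 2944]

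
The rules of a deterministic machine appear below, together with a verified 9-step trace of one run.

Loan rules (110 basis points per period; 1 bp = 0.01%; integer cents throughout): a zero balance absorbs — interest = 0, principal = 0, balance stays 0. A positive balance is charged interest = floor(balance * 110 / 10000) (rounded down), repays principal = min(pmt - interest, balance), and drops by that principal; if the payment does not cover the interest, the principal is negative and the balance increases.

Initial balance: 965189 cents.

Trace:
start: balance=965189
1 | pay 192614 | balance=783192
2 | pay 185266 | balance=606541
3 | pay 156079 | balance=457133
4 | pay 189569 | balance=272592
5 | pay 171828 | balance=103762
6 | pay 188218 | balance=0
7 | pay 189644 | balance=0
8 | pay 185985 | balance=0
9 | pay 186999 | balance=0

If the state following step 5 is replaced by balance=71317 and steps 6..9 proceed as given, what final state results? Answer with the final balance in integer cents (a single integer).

0

state after step 5 := balance=71317
6 | pay 188218 | balance=0
7 | pay 189644 | balance=0
8 | pay 185985 | balance=0
9 | pay 186999 | balance=0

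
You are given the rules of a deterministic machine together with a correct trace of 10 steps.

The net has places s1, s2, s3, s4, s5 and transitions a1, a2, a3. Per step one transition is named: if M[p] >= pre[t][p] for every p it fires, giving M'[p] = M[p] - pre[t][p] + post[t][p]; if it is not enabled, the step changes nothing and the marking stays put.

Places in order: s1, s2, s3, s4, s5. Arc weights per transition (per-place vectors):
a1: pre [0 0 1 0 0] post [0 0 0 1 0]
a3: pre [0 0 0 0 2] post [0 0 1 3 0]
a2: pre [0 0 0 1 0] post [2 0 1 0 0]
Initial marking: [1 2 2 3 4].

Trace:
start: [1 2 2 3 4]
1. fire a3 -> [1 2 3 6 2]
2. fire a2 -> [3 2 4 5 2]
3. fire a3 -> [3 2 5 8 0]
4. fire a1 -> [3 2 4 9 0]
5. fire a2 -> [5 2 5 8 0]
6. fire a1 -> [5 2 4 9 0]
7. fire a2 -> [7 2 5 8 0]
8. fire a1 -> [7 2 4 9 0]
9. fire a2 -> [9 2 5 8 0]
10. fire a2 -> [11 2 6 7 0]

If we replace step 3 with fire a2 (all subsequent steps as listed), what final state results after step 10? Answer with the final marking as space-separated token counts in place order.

13 2 6 3 2

(re-executing from step 3 with the substitution; state before step 3: [3 2 4 5 2])
3. fire a2 -> [5 2 5 4 2]
4. fire a1 -> [5 2 4 5 2]
5. fire a2 -> [7 2 5 4 2]
6. fire a1 -> [7 2 4 5 2]
7. fire a2 -> [9 2 5 4 2]
8. fire a1 -> [9 2 4 5 2]
9. fire a2 -> [11 2 5 4 2]
10. fire a2 -> [13 2 6 3 2]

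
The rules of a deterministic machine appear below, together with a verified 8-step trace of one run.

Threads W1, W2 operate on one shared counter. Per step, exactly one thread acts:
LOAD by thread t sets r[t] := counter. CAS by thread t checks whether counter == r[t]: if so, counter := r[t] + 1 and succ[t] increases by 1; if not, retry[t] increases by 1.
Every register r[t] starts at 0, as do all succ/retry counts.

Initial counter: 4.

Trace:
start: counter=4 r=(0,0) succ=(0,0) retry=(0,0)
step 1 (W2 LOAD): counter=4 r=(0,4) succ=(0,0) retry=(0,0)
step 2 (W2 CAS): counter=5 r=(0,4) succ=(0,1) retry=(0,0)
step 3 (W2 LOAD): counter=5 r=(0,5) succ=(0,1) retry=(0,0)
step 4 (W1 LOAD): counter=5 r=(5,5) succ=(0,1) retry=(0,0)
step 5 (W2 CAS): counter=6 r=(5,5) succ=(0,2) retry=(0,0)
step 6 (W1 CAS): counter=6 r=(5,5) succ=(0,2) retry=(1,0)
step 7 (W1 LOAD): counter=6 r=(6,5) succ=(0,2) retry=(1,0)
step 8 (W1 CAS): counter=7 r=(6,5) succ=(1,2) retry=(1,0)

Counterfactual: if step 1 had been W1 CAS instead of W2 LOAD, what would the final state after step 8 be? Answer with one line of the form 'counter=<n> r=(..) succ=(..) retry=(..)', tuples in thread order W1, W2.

(re-executing from step 1 with the substitution; state before step 1: counter=4 r=(0,0) succ=(0,0) retry=(0,0))
step 1 (W1 CAS): counter=4 r=(0,0) succ=(0,0) retry=(1,0)
step 2 (W2 CAS): counter=4 r=(0,0) succ=(0,0) retry=(1,1)
step 3 (W2 LOAD): counter=4 r=(0,4) succ=(0,0) retry=(1,1)
step 4 (W1 LOAD): counter=4 r=(4,4) succ=(0,0) retry=(1,1)
step 5 (W2 CAS): counter=5 r=(4,4) succ=(0,1) retry=(1,1)
step 6 (W1 CAS): counter=5 r=(4,4) succ=(0,1) retry=(2,1)
step 7 (W1 LOAD): counter=5 r=(5,4) succ=(0,1) retry=(2,1)
step 8 (W1 CAS): counter=6 r=(5,4) succ=(1,1) retry=(2,1)

counter=6 r=(5,4) succ=(1,1) retry=(2,1)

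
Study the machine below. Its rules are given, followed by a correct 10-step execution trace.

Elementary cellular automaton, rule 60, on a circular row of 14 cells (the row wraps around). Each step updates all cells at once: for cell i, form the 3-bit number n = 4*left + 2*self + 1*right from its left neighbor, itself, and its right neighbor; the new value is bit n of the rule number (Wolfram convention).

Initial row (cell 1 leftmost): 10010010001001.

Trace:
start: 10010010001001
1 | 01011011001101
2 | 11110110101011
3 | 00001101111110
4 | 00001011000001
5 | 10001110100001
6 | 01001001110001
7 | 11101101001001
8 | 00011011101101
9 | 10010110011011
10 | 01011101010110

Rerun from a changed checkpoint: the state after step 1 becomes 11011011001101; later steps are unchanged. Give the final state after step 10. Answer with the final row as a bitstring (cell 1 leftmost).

10011101100110

state after step 1 := 11011011001101
2 | 00110110101011
3 | 10101101111110
4 | 11111011000001
5 | 00000110100001
6 | 10000101110001
7 | 01000111001001
8 | 11100100101101
9 | 00010110111011
10 | 10011101100110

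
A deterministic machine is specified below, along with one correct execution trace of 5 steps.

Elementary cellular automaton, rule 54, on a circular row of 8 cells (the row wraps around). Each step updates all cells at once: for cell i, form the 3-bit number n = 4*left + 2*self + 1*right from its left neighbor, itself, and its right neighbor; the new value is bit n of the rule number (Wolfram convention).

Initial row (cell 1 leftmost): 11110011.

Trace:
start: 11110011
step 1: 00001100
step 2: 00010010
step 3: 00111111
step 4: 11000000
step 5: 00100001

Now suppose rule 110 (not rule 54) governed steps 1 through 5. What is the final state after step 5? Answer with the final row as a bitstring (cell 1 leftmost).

(re-executing steps 1..5 under rule 110; state before step 1: 11110011)
step 1: 00010110
step 2: 00111110
step 3: 01100010
step 4: 11100110
step 5: 10101111

10101111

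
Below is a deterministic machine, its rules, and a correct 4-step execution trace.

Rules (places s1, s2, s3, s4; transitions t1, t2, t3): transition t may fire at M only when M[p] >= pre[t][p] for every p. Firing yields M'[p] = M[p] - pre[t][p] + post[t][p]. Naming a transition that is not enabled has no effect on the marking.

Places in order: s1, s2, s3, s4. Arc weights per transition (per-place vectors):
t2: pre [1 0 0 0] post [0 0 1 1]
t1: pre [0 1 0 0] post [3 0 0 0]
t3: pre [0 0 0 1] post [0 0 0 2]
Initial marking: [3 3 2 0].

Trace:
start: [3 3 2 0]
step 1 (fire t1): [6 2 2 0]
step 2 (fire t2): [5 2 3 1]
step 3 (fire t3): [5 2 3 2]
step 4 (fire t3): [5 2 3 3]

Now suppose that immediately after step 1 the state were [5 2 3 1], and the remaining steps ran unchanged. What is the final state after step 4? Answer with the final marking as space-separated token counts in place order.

4 2 4 4

state after step 1 := [5 2 3 1]
step 2 (fire t2): [4 2 4 2]
step 3 (fire t3): [4 2 4 3]
step 4 (fire t3): [4 2 4 4]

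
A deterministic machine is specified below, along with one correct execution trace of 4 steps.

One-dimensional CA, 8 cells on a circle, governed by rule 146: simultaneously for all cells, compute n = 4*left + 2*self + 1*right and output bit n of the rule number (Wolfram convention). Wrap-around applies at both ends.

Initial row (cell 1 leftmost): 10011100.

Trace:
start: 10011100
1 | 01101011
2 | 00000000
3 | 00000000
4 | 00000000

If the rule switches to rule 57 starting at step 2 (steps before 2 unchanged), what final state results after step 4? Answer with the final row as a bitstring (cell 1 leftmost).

(re-executing steps 2..4 under rule 57; state before step 2: 01101011)
2 | 11010110
3 | 10101101
4 | 01011011

01011011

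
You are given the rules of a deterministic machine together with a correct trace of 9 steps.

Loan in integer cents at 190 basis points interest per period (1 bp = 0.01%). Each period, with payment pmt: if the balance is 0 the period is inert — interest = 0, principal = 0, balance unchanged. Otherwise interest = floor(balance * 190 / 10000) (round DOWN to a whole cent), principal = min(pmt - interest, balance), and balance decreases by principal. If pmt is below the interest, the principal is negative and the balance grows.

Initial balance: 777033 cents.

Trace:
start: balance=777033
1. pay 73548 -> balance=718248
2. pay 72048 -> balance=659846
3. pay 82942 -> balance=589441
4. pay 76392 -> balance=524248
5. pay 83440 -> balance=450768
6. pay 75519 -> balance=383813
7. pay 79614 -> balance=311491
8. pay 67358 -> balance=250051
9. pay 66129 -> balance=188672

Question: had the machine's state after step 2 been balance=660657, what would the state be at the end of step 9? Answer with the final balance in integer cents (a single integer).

189598

state after step 2 := balance=660657
3. pay 82942 -> balance=590267
4. pay 76392 -> balance=525090
5. pay 83440 -> balance=451626
6. pay 75519 -> balance=384687
7. pay 79614 -> balance=312382
8. pay 67358 -> balance=250959
9. pay 66129 -> balance=189598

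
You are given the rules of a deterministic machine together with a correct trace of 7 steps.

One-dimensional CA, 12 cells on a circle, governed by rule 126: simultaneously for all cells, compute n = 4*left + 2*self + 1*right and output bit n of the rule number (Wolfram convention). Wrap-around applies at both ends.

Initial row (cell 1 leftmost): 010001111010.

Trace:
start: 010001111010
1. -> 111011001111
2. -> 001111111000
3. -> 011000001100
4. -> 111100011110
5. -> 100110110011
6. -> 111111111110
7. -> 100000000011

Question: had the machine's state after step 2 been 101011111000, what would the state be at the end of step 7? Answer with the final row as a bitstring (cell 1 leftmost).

000110111110

state after step 2 := 101011111000
3. -> 111110001101
4. -> 000011011111
5. -> 100111110001
6. -> 111100011011
7. -> 000110111110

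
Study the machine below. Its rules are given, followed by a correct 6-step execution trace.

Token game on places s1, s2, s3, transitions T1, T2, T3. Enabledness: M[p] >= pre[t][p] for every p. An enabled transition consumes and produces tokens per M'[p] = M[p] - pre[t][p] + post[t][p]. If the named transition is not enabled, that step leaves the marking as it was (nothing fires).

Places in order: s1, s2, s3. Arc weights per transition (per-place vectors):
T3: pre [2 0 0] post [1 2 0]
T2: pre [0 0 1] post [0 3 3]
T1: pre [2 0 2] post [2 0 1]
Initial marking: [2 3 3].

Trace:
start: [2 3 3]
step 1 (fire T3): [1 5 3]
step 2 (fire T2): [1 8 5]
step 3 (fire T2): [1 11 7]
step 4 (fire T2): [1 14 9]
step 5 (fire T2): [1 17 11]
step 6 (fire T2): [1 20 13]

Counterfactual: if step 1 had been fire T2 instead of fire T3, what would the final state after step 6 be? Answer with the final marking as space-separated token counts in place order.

2 21 15

(re-executing from step 1 with the substitution; state before step 1: [2 3 3])
step 1 (fire T2): [2 6 5]
step 2 (fire T2): [2 9 7]
step 3 (fire T2): [2 12 9]
step 4 (fire T2): [2 15 11]
step 5 (fire T2): [2 18 13]
step 6 (fire T2): [2 21 15]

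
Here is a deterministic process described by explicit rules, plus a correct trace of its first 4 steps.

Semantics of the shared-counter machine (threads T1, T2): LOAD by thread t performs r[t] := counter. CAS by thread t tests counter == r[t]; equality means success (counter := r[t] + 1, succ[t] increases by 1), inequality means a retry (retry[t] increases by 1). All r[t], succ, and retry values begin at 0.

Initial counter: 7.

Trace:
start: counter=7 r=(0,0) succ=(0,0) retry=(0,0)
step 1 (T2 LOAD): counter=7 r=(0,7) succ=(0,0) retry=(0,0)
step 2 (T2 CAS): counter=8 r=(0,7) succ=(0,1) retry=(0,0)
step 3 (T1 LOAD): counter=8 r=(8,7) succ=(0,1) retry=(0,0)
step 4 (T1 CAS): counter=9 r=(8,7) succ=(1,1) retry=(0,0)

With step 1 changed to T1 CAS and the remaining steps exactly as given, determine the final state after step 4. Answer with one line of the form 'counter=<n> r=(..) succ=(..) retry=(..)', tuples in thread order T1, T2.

counter=8 r=(7,0) succ=(1,0) retry=(1,1)

(re-executing from step 1 with the substitution; state before step 1: counter=7 r=(0,0) succ=(0,0) retry=(0,0))
step 1 (T1 CAS): counter=7 r=(0,0) succ=(0,0) retry=(1,0)
step 2 (T2 CAS): counter=7 r=(0,0) succ=(0,0) retry=(1,1)
step 3 (T1 LOAD): counter=7 r=(7,0) succ=(0,0) retry=(1,1)
step 4 (T1 CAS): counter=8 r=(7,0) succ=(1,0) retry=(1,1)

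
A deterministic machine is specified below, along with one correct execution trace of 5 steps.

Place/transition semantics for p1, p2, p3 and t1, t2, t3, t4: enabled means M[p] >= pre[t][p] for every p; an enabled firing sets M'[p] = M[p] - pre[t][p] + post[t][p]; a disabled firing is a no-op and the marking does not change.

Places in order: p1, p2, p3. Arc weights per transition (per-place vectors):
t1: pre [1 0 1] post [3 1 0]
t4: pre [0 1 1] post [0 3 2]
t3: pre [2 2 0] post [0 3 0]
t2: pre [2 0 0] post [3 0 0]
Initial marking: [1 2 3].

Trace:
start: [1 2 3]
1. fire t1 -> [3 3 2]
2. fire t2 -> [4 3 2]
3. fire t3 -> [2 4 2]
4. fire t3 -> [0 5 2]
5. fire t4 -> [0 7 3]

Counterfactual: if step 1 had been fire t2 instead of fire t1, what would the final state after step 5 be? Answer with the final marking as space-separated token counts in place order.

1 4 4

(re-executing from step 1 with the substitution; state before step 1: [1 2 3])
1. fire t2 -> [1 2 3]
2. fire t2 -> [1 2 3]
3. fire t3 -> [1 2 3]
4. fire t3 -> [1 2 3]
5. fire t4 -> [1 4 4]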